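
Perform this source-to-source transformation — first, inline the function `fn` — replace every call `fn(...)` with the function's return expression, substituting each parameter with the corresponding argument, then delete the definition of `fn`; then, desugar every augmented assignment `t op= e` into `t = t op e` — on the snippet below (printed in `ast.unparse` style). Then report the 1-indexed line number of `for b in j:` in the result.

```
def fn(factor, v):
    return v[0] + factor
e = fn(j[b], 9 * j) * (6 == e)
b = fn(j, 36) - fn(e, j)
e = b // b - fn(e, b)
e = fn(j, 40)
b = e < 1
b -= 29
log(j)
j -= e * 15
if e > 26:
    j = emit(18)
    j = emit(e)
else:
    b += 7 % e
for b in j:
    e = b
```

14

Transformed code:
e = ((9 * j)[0] + j[b]) * (6 == e)
b = 36[0] + j - (j[0] + e)
e = b // b - (b[0] + e)
e = 40[0] + j
b = e < 1
b = b - 29
log(j)
j = j - e * 15
if e > 26:
    j = emit(18)
    j = emit(e)
else:
    b = b + 7 % e
for b in j:
    e = b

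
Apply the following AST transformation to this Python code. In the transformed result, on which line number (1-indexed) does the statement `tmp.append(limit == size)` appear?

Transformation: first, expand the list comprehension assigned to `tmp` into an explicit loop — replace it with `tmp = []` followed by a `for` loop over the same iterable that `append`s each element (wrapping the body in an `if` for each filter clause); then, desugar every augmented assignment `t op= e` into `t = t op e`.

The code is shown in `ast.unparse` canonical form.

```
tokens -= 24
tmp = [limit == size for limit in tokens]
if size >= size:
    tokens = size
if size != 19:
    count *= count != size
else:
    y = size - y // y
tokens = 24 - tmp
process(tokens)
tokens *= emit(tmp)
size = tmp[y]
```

4

Transformed code:
tokens = tokens - 24
tmp = []
for limit in tokens:
    tmp.append(limit == size)
if size >= size:
    tokens = size
if size != 19:
    count = count * (count != size)
else:
    y = size - y // y
tokens = 24 - tmp
process(tokens)
tokens = tokens * emit(tmp)
size = tmp[y]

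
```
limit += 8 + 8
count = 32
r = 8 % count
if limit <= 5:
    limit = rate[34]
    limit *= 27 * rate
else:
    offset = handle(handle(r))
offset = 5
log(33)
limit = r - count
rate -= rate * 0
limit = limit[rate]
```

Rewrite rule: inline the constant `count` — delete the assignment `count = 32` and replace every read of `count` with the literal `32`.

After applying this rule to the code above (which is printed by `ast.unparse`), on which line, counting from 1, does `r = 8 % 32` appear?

Transformed code:
limit += 8 + 8
r = 8 % 32
if limit <= 5:
    limit = rate[34]
    limit *= 27 * rate
else:
    offset = handle(handle(r))
offset = 5
log(33)
limit = r - 32
rate -= rate * 0
limit = limit[rate]

2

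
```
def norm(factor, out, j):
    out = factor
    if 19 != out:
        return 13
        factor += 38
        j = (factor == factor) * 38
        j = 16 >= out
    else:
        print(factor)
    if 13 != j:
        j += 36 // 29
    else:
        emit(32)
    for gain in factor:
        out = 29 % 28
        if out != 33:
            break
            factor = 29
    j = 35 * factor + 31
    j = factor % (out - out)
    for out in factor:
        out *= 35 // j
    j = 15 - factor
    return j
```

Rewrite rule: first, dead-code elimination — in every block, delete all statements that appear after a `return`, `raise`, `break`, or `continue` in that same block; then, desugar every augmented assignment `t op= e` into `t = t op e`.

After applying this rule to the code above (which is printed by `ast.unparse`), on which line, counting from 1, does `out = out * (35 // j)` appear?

Transformed code:
def norm(factor, out, j):
    out = factor
    if 19 != out:
        return 13
    else:
        print(factor)
    if 13 != j:
        j = j + 36 // 29
    else:
        emit(32)
    for gain in factor:
        out = 29 % 28
        if out != 33:
            break
    j = 35 * factor + 31
    j = factor % (out - out)
    for out in factor:
        out = out * (35 // j)
    j = 15 - factor
    return j

18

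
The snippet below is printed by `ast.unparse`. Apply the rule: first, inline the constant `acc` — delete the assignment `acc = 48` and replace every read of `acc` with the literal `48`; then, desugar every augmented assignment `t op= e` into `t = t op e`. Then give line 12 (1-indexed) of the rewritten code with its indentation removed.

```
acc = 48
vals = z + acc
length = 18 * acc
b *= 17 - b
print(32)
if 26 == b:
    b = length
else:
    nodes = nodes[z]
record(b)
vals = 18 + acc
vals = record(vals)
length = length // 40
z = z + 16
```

Transformed code:
vals = z + 48
length = 18 * 48
b = b * (17 - b)
print(32)
if 26 == b:
    b = length
else:
    nodes = nodes[z]
record(b)
vals = 18 + 48
vals = record(vals)
length = length // 40
z = z + 16

length = length // 40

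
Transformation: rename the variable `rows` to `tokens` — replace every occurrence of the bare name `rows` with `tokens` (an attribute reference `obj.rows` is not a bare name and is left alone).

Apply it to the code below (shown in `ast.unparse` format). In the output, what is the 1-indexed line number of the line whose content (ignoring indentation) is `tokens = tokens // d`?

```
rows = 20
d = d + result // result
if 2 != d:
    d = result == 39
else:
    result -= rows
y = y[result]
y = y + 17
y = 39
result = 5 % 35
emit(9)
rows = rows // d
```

Transformed code:
tokens = 20
d = d + result // result
if 2 != d:
    d = result == 39
else:
    result -= tokens
y = y[result]
y = y + 17
y = 39
result = 5 % 35
emit(9)
tokens = tokens // d

12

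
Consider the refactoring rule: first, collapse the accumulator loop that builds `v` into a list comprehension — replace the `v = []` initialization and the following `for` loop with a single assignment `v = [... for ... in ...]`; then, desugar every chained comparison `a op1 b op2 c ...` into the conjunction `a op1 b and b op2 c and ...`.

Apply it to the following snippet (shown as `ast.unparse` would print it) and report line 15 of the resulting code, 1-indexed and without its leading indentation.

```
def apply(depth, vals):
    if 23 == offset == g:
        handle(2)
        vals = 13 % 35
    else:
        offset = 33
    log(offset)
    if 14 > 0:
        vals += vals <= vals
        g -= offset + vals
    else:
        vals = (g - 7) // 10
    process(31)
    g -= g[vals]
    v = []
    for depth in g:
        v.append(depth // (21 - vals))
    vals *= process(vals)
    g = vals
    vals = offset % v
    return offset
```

Transformed code:
def apply(depth, vals):
    if 23 == offset and offset == g:
        handle(2)
        vals = 13 % 35
    else:
        offset = 33
    log(offset)
    if 14 > 0:
        vals += vals <= vals
        g -= offset + vals
    else:
        vals = (g - 7) // 10
    process(31)
    g -= g[vals]
    v = [depth // (21 - vals) for depth in g]
    vals *= process(vals)
    g = vals
    vals = offset % v
    return offset

v = [depth // (21 - vals) for depth in g]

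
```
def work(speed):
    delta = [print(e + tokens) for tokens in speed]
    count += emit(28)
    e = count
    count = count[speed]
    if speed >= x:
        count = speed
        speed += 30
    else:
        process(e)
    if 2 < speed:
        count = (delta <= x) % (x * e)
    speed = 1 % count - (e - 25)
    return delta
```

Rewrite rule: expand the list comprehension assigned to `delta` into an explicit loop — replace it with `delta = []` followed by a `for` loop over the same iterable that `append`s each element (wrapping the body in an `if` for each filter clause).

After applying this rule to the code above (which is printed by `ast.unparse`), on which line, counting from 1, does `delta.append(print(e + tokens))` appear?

Transformed code:
def work(speed):
    delta = []
    for tokens in speed:
        delta.append(print(e + tokens))
    count += emit(28)
    e = count
    count = count[speed]
    if speed >= x:
        count = speed
        speed += 30
    else:
        process(e)
    if 2 < speed:
        count = (delta <= x) % (x * e)
    speed = 1 % count - (e - 25)
    return delta

4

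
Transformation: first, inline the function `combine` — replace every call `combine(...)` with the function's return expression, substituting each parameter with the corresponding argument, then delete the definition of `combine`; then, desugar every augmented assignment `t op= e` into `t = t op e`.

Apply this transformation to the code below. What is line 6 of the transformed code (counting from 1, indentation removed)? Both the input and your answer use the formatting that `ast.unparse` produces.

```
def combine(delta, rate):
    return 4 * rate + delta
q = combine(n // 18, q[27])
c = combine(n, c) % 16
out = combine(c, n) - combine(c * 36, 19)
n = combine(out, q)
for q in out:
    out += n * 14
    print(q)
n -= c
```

out = out + n * 14

Transformed code:
q = 4 * q[27] + n // 18
c = (4 * c + n) % 16
out = 4 * n + c - (4 * 19 + c * 36)
n = 4 * q + out
for q in out:
    out = out + n * 14
    print(q)
n = n - c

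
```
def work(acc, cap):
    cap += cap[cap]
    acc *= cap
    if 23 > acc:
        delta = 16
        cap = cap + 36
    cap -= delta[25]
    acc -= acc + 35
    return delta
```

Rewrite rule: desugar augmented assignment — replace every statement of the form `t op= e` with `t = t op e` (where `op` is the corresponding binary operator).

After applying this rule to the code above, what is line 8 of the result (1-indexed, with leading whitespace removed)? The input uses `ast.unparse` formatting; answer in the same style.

Transformed code:
def work(acc, cap):
    cap = cap + cap[cap]
    acc = acc * cap
    if 23 > acc:
        delta = 16
        cap = cap + 36
    cap = cap - delta[25]
    acc = acc - (acc + 35)
    return delta

acc = acc - (acc + 35)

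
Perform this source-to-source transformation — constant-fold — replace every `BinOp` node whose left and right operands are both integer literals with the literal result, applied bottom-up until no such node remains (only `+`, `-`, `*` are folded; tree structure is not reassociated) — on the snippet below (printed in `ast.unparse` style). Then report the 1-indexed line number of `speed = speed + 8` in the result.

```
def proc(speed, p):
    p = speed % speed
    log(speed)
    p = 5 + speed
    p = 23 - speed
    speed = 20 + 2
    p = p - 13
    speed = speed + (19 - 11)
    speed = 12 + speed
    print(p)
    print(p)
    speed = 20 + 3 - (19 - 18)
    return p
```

8

Transformed code:
def proc(speed, p):
    p = speed % speed
    log(speed)
    p = 5 + speed
    p = 23 - speed
    speed = 22
    p = p - 13
    speed = speed + 8
    speed = 12 + speed
    print(p)
    print(p)
    speed = 22
    return p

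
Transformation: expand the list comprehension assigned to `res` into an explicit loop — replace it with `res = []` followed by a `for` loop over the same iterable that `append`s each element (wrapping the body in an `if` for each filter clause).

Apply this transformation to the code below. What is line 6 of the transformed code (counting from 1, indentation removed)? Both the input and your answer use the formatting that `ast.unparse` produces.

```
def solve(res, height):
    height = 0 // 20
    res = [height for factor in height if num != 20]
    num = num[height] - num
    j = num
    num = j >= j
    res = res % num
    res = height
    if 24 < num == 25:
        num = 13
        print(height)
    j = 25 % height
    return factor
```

Transformed code:
def solve(res, height):
    height = 0 // 20
    res = []
    for factor in height:
        if num != 20:
            res.append(height)
    num = num[height] - num
    j = num
    num = j >= j
    res = res % num
    res = height
    if 24 < num == 25:
        num = 13
        print(height)
    j = 25 % height
    return factor

res.append(height)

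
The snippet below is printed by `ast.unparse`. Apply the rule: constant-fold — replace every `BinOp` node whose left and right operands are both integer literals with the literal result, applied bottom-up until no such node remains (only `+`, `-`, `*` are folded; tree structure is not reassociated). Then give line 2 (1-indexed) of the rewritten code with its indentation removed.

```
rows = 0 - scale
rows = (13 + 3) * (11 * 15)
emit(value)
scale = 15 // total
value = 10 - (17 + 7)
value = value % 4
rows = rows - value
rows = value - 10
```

rows = 2640

Transformed code:
rows = 0 - scale
rows = 2640
emit(value)
scale = 15 // total
value = -14
value = value % 4
rows = rows - value
rows = value - 10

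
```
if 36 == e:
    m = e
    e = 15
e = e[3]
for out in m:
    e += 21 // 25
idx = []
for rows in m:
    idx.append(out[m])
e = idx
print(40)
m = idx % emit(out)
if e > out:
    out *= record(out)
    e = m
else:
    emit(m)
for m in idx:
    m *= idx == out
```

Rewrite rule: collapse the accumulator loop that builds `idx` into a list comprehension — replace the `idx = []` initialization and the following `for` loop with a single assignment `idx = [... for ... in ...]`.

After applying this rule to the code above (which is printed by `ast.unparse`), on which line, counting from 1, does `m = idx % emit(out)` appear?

10

Transformed code:
if 36 == e:
    m = e
    e = 15
e = e[3]
for out in m:
    e += 21 // 25
idx = [out[m] for rows in m]
e = idx
print(40)
m = idx % emit(out)
if e > out:
    out *= record(out)
    e = m
else:
    emit(m)
for m in idx:
    m *= idx == out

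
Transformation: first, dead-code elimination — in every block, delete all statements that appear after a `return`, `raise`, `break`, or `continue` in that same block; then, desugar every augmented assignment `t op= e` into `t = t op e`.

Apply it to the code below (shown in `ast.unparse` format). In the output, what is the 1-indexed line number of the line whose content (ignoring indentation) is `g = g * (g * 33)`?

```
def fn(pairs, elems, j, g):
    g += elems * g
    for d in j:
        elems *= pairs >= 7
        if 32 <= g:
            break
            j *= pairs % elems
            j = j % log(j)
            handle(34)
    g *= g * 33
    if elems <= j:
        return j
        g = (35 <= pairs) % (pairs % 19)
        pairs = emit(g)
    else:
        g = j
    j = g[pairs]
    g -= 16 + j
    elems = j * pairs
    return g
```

Transformed code:
def fn(pairs, elems, j, g):
    g = g + elems * g
    for d in j:
        elems = elems * (pairs >= 7)
        if 32 <= g:
            break
    g = g * (g * 33)
    if elems <= j:
        return j
    else:
        g = j
    j = g[pairs]
    g = g - (16 + j)
    elems = j * pairs
    return g

7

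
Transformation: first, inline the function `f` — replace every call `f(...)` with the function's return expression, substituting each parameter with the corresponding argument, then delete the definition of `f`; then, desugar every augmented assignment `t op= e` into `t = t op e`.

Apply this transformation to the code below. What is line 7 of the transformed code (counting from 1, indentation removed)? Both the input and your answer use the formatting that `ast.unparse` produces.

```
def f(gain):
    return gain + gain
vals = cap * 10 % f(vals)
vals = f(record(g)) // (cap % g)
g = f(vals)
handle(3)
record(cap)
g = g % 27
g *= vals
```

Transformed code:
vals = cap * 10 % (vals + vals)
vals = (record(g) + record(g)) // (cap % g)
g = vals + vals
handle(3)
record(cap)
g = g % 27
g = g * vals

g = g * vals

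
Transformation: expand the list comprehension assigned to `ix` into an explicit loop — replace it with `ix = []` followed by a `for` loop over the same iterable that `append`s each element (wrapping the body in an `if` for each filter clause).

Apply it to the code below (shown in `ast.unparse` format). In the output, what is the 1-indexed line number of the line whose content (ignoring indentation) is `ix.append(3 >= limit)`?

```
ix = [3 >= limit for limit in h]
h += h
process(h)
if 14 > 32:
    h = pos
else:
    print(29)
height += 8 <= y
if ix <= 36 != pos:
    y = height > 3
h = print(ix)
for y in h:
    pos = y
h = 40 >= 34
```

Transformed code:
ix = []
for limit in h:
    ix.append(3 >= limit)
h += h
process(h)
if 14 > 32:
    h = pos
else:
    print(29)
height += 8 <= y
if ix <= 36 != pos:
    y = height > 3
h = print(ix)
for y in h:
    pos = y
h = 40 >= 34

3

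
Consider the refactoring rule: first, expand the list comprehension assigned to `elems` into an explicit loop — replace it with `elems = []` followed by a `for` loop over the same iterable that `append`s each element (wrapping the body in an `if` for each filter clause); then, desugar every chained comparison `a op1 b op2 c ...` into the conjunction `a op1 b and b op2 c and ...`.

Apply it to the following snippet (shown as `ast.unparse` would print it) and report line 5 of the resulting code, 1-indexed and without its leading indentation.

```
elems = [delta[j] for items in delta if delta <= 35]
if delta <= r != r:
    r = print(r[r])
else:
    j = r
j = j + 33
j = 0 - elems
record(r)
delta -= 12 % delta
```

Transformed code:
elems = []
for items in delta:
    if delta <= 35:
        elems.append(delta[j])
if delta <= r and r != r:
    r = print(r[r])
else:
    j = r
j = j + 33
j = 0 - elems
record(r)
delta -= 12 % delta

if delta <= r and r != r:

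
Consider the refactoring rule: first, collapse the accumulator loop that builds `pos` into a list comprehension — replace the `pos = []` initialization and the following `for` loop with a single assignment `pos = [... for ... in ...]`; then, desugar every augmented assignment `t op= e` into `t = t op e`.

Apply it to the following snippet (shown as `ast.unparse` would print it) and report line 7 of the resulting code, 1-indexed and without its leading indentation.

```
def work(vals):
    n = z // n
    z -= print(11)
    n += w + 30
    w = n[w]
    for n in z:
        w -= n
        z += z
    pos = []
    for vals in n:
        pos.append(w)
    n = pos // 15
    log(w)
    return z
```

Transformed code:
def work(vals):
    n = z // n
    z = z - print(11)
    n = n + (w + 30)
    w = n[w]
    for n in z:
        w = w - n
        z = z + z
    pos = [w for vals in n]
    n = pos // 15
    log(w)
    return z

w = w - n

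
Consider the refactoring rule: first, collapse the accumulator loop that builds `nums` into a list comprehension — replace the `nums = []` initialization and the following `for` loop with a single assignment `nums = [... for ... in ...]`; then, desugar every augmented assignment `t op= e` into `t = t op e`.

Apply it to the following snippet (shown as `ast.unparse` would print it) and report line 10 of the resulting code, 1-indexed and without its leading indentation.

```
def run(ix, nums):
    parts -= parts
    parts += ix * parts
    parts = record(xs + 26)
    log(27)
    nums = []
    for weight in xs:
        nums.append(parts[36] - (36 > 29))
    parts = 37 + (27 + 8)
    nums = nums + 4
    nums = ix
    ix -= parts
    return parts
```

ix = ix - parts

Transformed code:
def run(ix, nums):
    parts = parts - parts
    parts = parts + ix * parts
    parts = record(xs + 26)
    log(27)
    nums = [parts[36] - (36 > 29) for weight in xs]
    parts = 37 + (27 + 8)
    nums = nums + 4
    nums = ix
    ix = ix - parts
    return parts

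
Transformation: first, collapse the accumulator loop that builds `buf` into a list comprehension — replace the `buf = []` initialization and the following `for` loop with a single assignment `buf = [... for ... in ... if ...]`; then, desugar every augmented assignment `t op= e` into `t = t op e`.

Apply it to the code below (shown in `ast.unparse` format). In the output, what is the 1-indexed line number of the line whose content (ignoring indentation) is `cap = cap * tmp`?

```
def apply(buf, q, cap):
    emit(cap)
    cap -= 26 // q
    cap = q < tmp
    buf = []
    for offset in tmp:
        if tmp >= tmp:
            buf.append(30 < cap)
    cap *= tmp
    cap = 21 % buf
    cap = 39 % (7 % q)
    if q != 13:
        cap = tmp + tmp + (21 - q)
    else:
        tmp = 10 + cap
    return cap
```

6

Transformed code:
def apply(buf, q, cap):
    emit(cap)
    cap = cap - 26 // q
    cap = q < tmp
    buf = [30 < cap for offset in tmp if tmp >= tmp]
    cap = cap * tmp
    cap = 21 % buf
    cap = 39 % (7 % q)
    if q != 13:
        cap = tmp + tmp + (21 - q)
    else:
        tmp = 10 + cap
    return cap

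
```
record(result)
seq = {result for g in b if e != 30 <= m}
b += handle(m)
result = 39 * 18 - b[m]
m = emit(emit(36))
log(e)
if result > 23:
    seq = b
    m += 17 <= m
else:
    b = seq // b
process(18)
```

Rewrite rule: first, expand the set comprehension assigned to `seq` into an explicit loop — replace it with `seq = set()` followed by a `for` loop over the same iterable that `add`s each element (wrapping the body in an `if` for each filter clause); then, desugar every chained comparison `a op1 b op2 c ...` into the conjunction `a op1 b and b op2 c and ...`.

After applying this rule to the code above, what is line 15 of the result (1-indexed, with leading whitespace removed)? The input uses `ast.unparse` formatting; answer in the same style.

Transformed code:
record(result)
seq = set()
for g in b:
    if e != 30 and 30 <= m:
        seq.add(result)
b += handle(m)
result = 39 * 18 - b[m]
m = emit(emit(36))
log(e)
if result > 23:
    seq = b
    m += 17 <= m
else:
    b = seq // b
process(18)

process(18)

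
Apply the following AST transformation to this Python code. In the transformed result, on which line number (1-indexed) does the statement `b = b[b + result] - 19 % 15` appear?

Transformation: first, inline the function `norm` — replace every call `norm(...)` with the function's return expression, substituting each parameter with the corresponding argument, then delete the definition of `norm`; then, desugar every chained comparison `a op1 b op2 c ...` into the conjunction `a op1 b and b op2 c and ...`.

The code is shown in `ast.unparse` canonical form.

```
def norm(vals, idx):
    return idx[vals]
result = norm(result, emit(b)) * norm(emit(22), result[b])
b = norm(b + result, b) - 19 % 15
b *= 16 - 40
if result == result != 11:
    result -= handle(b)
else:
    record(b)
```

2

Transformed code:
result = emit(b)[result] * result[b][emit(22)]
b = b[b + result] - 19 % 15
b *= 16 - 40
if result == result and result != 11:
    result -= handle(b)
else:
    record(b)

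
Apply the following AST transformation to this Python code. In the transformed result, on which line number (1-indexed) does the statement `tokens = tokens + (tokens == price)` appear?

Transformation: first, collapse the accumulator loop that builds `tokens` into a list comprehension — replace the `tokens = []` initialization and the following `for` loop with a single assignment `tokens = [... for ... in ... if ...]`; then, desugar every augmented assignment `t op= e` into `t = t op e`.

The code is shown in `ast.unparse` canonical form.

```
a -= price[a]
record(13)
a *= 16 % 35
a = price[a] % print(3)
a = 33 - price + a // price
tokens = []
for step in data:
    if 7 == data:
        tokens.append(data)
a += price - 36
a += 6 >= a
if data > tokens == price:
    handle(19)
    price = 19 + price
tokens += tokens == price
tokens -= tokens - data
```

Transformed code:
a = a - price[a]
record(13)
a = a * (16 % 35)
a = price[a] % print(3)
a = 33 - price + a // price
tokens = [data for step in data if 7 == data]
a = a + (price - 36)
a = a + (6 >= a)
if data > tokens == price:
    handle(19)
    price = 19 + price
tokens = tokens + (tokens == price)
tokens = tokens - (tokens - data)

12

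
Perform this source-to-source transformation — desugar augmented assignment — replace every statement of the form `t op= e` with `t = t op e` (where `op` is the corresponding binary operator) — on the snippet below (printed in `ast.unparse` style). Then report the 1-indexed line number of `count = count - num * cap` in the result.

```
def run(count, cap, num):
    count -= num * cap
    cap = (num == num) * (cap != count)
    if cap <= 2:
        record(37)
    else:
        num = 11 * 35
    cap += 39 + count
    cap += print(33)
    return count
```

2

Transformed code:
def run(count, cap, num):
    count = count - num * cap
    cap = (num == num) * (cap != count)
    if cap <= 2:
        record(37)
    else:
        num = 11 * 35
    cap = cap + (39 + count)
    cap = cap + print(33)
    return count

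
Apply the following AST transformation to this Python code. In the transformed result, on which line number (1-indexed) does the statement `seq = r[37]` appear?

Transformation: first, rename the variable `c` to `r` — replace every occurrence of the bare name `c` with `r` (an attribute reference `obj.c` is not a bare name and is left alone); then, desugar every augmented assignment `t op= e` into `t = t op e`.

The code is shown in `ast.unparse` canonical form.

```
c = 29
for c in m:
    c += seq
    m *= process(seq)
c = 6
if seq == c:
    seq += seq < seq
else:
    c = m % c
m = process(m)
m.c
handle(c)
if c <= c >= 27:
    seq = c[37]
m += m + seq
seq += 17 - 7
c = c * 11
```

Transformed code:
r = 29
for r in m:
    r = r + seq
    m = m * process(seq)
r = 6
if seq == r:
    seq = seq + (seq < seq)
else:
    r = m % r
m = process(m)
m.c
handle(r)
if r <= r >= 27:
    seq = r[37]
m = m + (m + seq)
seq = seq + (17 - 7)
r = r * 11

14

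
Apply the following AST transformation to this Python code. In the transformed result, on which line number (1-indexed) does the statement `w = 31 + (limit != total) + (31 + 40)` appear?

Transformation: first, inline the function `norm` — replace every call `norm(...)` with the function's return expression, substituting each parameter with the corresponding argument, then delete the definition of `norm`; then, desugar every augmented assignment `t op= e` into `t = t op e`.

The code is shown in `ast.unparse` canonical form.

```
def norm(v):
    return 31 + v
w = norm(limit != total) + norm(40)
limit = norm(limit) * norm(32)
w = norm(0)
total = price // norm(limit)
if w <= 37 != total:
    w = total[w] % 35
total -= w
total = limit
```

1

Transformed code:
w = 31 + (limit != total) + (31 + 40)
limit = (31 + limit) * (31 + 32)
w = 31 + 0
total = price // (31 + limit)
if w <= 37 != total:
    w = total[w] % 35
total = total - w
total = limit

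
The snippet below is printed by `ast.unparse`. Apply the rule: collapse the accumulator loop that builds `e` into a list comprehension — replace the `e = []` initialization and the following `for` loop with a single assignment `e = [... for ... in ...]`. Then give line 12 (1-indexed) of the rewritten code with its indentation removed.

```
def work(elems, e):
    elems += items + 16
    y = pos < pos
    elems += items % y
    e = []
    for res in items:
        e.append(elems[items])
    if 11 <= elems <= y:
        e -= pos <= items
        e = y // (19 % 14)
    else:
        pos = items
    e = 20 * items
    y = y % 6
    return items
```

Transformed code:
def work(elems, e):
    elems += items + 16
    y = pos < pos
    elems += items % y
    e = [elems[items] for res in items]
    if 11 <= elems <= y:
        e -= pos <= items
        e = y // (19 % 14)
    else:
        pos = items
    e = 20 * items
    y = y % 6
    return items

y = y % 6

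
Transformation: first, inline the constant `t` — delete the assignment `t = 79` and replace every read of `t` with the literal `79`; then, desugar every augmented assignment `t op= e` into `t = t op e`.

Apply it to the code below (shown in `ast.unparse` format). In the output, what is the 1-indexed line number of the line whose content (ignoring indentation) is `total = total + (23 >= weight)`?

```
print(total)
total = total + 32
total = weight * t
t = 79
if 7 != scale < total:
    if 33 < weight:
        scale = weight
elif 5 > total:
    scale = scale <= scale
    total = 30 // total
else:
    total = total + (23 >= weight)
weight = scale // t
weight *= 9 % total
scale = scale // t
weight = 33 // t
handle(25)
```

11

Transformed code:
print(total)
total = total + 32
total = weight * 79
if 7 != scale < total:
    if 33 < weight:
        scale = weight
elif 5 > total:
    scale = scale <= scale
    total = 30 // total
else:
    total = total + (23 >= weight)
weight = scale // 79
weight = weight * (9 % total)
scale = scale // 79
weight = 33 // 79
handle(25)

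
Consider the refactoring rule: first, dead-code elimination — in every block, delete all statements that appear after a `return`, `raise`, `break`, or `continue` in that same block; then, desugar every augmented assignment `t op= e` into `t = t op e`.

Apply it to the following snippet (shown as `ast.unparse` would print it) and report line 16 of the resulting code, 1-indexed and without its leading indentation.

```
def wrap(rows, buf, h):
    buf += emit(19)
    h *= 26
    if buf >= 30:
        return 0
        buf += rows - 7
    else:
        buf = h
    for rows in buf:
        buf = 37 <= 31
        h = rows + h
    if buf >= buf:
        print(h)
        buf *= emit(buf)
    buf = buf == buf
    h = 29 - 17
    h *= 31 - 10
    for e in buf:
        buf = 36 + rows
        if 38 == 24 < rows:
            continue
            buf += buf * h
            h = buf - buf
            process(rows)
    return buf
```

Transformed code:
def wrap(rows, buf, h):
    buf = buf + emit(19)
    h = h * 26
    if buf >= 30:
        return 0
    else:
        buf = h
    for rows in buf:
        buf = 37 <= 31
        h = rows + h
    if buf >= buf:
        print(h)
        buf = buf * emit(buf)
    buf = buf == buf
    h = 29 - 17
    h = h * (31 - 10)
    for e in buf:
        buf = 36 + rows
        if 38 == 24 < rows:
            continue
    return buf

h = h * (31 - 10)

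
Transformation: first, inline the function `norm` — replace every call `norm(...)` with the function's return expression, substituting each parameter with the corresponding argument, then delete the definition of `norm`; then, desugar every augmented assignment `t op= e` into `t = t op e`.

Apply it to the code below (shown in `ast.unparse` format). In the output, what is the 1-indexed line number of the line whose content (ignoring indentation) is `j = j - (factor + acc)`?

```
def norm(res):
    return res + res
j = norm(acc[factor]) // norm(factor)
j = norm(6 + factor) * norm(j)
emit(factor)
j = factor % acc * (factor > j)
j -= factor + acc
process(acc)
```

Transformed code:
j = (acc[factor] + acc[factor]) // (factor + factor)
j = (6 + factor + (6 + factor)) * (j + j)
emit(factor)
j = factor % acc * (factor > j)
j = j - (factor + acc)
process(acc)

5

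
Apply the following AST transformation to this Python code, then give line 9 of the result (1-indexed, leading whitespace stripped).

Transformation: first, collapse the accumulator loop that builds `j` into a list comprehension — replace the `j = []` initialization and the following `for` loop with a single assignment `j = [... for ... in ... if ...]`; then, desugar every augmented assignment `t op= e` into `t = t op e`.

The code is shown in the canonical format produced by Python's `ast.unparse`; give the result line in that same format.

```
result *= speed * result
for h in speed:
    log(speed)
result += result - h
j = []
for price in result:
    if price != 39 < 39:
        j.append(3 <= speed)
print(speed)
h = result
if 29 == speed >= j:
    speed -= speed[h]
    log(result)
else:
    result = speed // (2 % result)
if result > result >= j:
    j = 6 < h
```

Transformed code:
result = result * (speed * result)
for h in speed:
    log(speed)
result = result + (result - h)
j = [3 <= speed for price in result if price != 39 < 39]
print(speed)
h = result
if 29 == speed >= j:
    speed = speed - speed[h]
    log(result)
else:
    result = speed // (2 % result)
if result > result >= j:
    j = 6 < h

speed = speed - speed[h]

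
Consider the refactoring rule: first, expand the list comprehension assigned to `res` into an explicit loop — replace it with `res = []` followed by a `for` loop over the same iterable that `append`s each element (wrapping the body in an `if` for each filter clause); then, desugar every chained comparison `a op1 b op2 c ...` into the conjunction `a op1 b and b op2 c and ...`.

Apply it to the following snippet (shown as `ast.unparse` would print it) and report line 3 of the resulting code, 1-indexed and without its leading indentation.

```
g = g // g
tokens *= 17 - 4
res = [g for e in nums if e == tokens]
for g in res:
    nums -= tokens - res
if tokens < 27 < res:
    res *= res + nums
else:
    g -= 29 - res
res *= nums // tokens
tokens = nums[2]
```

res = []

Transformed code:
g = g // g
tokens *= 17 - 4
res = []
for e in nums:
    if e == tokens:
        res.append(g)
for g in res:
    nums -= tokens - res
if tokens < 27 and 27 < res:
    res *= res + nums
else:
    g -= 29 - res
res *= nums // tokens
tokens = nums[2]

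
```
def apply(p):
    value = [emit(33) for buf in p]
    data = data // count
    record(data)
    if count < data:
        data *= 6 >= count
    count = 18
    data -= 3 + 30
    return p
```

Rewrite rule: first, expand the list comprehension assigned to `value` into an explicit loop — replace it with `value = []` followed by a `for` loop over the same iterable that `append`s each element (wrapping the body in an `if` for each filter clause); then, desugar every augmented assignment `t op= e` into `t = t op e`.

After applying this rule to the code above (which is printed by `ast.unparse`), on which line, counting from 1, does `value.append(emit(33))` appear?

4

Transformed code:
def apply(p):
    value = []
    for buf in p:
        value.append(emit(33))
    data = data // count
    record(data)
    if count < data:
        data = data * (6 >= count)
    count = 18
    data = data - (3 + 30)
    return p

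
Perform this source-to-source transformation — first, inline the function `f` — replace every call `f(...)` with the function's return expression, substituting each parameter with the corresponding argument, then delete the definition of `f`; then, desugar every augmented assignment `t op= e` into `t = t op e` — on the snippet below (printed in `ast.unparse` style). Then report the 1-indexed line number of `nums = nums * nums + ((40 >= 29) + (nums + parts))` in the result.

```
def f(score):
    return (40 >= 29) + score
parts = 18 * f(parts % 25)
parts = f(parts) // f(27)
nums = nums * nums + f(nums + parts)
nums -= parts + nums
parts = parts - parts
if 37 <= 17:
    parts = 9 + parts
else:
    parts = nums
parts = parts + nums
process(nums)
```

3

Transformed code:
parts = 18 * ((40 >= 29) + parts % 25)
parts = ((40 >= 29) + parts) // ((40 >= 29) + 27)
nums = nums * nums + ((40 >= 29) + (nums + parts))
nums = nums - (parts + nums)
parts = parts - parts
if 37 <= 17:
    parts = 9 + parts
else:
    parts = nums
parts = parts + nums
process(nums)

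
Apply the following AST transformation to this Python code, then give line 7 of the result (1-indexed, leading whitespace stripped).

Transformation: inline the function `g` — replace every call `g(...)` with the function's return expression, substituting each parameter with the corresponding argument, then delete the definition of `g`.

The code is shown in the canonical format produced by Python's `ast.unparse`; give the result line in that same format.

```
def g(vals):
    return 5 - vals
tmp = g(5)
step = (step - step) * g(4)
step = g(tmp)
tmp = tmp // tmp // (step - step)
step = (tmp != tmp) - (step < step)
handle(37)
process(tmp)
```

process(tmp)

Transformed code:
tmp = 5 - 5
step = (step - step) * (5 - 4)
step = 5 - tmp
tmp = tmp // tmp // (step - step)
step = (tmp != tmp) - (step < step)
handle(37)
process(tmp)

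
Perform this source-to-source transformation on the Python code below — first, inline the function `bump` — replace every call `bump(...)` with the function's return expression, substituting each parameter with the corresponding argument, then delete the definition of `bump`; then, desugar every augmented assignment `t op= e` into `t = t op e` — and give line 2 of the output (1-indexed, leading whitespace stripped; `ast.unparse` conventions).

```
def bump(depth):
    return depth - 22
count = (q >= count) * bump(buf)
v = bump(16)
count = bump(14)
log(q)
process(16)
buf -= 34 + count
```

Transformed code:
count = (q >= count) * (buf - 22)
v = 16 - 22
count = 14 - 22
log(q)
process(16)
buf = buf - (34 + count)

v = 16 - 22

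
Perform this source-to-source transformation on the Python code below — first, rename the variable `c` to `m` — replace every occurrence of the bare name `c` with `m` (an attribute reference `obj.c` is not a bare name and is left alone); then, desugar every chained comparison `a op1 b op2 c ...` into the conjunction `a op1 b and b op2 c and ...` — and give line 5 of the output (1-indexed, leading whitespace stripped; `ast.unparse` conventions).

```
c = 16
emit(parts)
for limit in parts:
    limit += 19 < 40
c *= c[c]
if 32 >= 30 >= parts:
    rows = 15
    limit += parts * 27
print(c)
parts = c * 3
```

Transformed code:
m = 16
emit(parts)
for limit in parts:
    limit += 19 < 40
m *= m[m]
if 32 >= 30 and 30 >= parts:
    rows = 15
    limit += parts * 27
print(m)
parts = m * 3

m *= m[m]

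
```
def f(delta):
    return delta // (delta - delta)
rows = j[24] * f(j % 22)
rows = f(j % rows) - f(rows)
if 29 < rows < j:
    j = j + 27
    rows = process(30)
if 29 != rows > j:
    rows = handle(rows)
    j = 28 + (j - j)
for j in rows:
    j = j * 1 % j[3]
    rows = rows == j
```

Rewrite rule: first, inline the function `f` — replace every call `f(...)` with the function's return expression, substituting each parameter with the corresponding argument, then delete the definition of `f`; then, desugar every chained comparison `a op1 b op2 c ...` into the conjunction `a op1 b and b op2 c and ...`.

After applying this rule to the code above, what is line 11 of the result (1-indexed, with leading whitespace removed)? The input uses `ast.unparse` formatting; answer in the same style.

rows = rows == j

Transformed code:
rows = j[24] * (j % 22 // (j % 22 - j % 22))
rows = j % rows // (j % rows - j % rows) - rows // (rows - rows)
if 29 < rows and rows < j:
    j = j + 27
    rows = process(30)
if 29 != rows and rows > j:
    rows = handle(rows)
    j = 28 + (j - j)
for j in rows:
    j = j * 1 % j[3]
    rows = rows == j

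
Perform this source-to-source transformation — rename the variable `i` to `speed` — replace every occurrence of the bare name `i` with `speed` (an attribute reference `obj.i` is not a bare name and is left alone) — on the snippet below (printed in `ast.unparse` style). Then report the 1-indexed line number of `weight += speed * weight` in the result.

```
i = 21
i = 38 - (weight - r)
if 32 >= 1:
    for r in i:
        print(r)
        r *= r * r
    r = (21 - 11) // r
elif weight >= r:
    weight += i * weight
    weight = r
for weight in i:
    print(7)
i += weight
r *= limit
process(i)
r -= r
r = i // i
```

Transformed code:
speed = 21
speed = 38 - (weight - r)
if 32 >= 1:
    for r in speed:
        print(r)
        r *= r * r
    r = (21 - 11) // r
elif weight >= r:
    weight += speed * weight
    weight = r
for weight in speed:
    print(7)
speed += weight
r *= limit
process(speed)
r -= r
r = speed // speed

9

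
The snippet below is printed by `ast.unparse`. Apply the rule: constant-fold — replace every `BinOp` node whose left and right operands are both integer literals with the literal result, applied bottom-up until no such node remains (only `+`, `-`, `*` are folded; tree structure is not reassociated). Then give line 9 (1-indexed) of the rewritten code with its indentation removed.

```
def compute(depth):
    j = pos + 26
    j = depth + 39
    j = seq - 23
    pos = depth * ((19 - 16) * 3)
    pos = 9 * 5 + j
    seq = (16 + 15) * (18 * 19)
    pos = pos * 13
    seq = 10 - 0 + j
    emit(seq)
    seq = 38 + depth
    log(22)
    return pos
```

Transformed code:
def compute(depth):
    j = pos + 26
    j = depth + 39
    j = seq - 23
    pos = depth * 9
    pos = 45 + j
    seq = 10602
    pos = pos * 13
    seq = 10 + j
    emit(seq)
    seq = 38 + depth
    log(22)
    return pos

seq = 10 + j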